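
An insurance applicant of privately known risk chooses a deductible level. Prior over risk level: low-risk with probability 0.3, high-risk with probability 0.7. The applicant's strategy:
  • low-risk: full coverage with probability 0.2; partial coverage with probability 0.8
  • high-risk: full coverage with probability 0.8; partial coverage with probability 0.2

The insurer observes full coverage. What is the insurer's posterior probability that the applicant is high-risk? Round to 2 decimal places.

0.90

Apply Bayes' rule using the sender's strategy as the likelihood.
P(full coverage) = 0.3·0.2 + 0.7·0.8 = 0.62
P(high-risk | full coverage) = (0.7·0.8) / 0.62 = 0.56 / 0.62 = 0.903226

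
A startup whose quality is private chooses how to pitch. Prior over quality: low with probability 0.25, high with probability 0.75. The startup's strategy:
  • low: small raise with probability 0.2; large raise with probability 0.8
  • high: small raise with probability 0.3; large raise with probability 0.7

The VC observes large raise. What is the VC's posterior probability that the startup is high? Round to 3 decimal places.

0.724

P(large raise) = 0.25·0.8 + 0.75·0.7 = 0.725
P(high | large raise) = (0.75·0.7) / 0.725 = 0.525 / 0.725 = 0.724138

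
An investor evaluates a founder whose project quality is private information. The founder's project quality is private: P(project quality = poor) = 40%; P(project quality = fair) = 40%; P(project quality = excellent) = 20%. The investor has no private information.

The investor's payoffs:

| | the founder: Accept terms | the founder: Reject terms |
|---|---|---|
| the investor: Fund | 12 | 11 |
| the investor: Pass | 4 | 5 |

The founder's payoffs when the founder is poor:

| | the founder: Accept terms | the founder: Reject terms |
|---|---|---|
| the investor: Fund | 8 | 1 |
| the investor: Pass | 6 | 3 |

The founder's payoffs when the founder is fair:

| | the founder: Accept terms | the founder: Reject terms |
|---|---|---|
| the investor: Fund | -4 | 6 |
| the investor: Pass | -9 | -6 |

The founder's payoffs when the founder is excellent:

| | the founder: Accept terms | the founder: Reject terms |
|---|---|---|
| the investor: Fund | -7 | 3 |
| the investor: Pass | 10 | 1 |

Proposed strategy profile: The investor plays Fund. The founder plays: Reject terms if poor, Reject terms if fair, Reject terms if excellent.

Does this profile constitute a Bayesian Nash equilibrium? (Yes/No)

No

The investor plays Fund: E[Fund] = 0.4·(11) + 0.4·(11) + 0.2·(11) = 11; E[Pass] = 5. Best-responding. ✓
The founder (project quality poor), facing Fund: Accept terms gives 8, Reject terms gives 1. Proposed Reject terms is not best — profitable deviation exists. ✗
The founder (project quality fair), facing Fund: Accept terms gives -4, Reject terms gives 6. Proposed Reject terms is best. ✓
The founder (project quality excellent), facing Fund: Accept terms gives -7, Reject terms gives 3. Proposed Reject terms is best. ✓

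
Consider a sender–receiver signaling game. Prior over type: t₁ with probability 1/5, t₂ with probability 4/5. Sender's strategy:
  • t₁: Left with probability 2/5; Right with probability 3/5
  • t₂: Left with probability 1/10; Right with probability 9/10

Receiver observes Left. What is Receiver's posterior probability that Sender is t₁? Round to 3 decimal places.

0.500

P(Left) = (1/5)·(2/5) + (4/5)·(1/10) = 4/25
P(t₁ | Left) = ((1/5)·(2/5)) / (4/25) = (2/25) / (4/25) = 1/2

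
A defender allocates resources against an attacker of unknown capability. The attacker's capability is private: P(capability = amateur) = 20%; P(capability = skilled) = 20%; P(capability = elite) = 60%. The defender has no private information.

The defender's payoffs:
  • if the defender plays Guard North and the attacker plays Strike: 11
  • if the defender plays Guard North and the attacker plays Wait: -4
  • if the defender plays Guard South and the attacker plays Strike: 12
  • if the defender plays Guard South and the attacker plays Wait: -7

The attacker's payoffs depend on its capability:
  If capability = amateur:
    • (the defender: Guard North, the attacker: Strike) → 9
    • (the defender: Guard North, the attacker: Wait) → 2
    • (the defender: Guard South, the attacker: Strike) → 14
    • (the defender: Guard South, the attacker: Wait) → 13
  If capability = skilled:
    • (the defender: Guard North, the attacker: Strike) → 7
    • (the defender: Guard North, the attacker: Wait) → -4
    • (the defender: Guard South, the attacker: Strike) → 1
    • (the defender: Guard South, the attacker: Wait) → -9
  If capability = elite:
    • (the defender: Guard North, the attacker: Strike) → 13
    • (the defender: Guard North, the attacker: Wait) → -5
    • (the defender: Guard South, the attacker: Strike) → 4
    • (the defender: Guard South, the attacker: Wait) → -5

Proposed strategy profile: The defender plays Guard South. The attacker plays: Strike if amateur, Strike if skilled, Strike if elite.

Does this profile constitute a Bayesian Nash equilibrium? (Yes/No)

The defender plays Guard South: E[Guard South] = 0.2·(12) + 0.2·(12) + 0.6·(12) = 12; E[Guard North] = 11. Best-responding. ✓
The attacker (capability amateur), facing Guard South: Strike gives 14, Wait gives 13. Proposed Strike is best. ✓
The attacker (capability skilled), facing Guard South: Strike gives 1, Wait gives -9. Proposed Strike is best. ✓
The attacker (capability elite), facing Guard South: Strike gives 4, Wait gives -5. Proposed Strike is best. ✓

Yes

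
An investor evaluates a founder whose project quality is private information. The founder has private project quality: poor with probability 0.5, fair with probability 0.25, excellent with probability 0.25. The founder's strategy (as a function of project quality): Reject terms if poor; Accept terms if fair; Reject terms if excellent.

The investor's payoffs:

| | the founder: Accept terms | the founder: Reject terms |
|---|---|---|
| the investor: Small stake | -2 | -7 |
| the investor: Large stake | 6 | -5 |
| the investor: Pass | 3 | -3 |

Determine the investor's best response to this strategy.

Pass

E[Small stake] = 0.5·(-7) + 0.25·(-2) + 0.25·(-7) = -5.75
E[Large stake] = 0.5·(-5) + 0.25·(6) + 0.25·(-5) = -2.25
E[Pass] = 0.5·(-3) + 0.25·(3) + 0.25·(-3) = -1.5
Best response: Pass (-1.5 is the largest).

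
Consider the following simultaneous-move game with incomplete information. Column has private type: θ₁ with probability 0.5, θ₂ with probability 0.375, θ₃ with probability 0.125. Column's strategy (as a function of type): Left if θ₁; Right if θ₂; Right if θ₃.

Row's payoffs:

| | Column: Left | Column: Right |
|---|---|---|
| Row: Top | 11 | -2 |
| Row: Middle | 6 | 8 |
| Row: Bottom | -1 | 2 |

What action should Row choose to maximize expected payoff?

Middle

E[Top] = 0.5·(11) + 0.375·(-2) + 0.125·(-2) = 4.5
E[Middle] = 0.5·(6) + 0.375·(8) + 0.125·(8) = 7
E[Bottom] = 0.5·(-1) + 0.375·(2) + 0.125·(2) = 0.5
Best response: Middle (7 is the largest).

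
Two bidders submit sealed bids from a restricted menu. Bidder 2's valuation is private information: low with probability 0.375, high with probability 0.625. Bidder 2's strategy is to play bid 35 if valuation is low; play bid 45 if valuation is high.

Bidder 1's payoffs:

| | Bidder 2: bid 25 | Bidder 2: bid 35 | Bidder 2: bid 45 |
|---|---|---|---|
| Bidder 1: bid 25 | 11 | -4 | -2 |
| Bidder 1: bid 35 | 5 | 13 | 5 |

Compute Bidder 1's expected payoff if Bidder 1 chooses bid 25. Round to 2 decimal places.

-2.75

E[bid 25] = 0.375·(-4) + 0.625·(-2) = (-1.5) + (-1.25) = -2.75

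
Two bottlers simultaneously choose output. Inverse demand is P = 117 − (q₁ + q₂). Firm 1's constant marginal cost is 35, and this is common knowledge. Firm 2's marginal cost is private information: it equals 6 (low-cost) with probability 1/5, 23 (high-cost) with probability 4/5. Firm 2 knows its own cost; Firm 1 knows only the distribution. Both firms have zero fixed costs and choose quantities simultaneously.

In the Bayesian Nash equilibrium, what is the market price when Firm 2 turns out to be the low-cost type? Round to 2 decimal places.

Firm 2 with cost c maximizes (117 − (q₁+q₂) − c)·q₂, giving q₂(c) = (117 − c − q₁)/2.
E[c₂] = 1/5·6 + 4/5·23 = 19.6
Firm 1's FOC against E[q₂] yields q₁ = (117 − 2·35 + E[c₂])/3 = (117 − 70 + 19.6)/3 = 22.2.
q₂(low-cost) = 44.4, so P = 117 − (22.2 + 44.4) = 50.4.

50.40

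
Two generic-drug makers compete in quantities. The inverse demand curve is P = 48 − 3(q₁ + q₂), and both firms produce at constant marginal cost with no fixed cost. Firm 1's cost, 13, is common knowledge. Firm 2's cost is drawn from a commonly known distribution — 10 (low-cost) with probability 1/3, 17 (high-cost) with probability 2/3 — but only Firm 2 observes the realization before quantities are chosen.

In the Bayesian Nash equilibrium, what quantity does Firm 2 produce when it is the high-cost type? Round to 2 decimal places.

Type-c best response for Firm 2: q₂(c) = (48 − c)/6 − q₁/2.
Firm 1 maximizes expected profit; its first-order condition is 48 − 6q₁ − 3E[q₂] − 13 = 0.
Substituting E[q₂] and solving: E[c₂] = 14.6667, so q₁ = (48 − 2·13 + 14.6667)/9 = 4.07407.
q₂(high-cost) = (48 − 17 − 3·4.07407)/6 = 3.12963.

3.13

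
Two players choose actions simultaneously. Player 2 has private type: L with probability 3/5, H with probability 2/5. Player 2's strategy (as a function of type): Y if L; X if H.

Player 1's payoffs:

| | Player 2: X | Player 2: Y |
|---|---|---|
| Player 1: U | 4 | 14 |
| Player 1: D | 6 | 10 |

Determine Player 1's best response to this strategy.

Compute Player 1's expected payoff for each action, taking the expectation over Player 2's type.
E[U] = 3/5·(14) + 2/5·(4) = 10
E[D] = 3/5·(10) + 2/5·(6) = 42/5
Best response: U (10 is the largest).

U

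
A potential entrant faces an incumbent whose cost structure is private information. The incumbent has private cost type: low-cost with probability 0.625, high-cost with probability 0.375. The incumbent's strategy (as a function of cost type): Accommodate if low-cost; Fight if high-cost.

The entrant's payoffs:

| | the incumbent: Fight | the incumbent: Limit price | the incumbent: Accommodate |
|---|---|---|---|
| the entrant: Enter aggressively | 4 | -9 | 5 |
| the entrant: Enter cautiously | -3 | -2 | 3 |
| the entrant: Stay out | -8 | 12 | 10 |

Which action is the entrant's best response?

E[Enter aggressively] = 0.625·(5) + 0.375·(4) = 4.625
E[Enter cautiously] = 0.625·(3) + 0.375·(-3) = 0.75
E[Stay out] = 0.625·(10) + 0.375·(-8) = 3.25
Best response: Enter aggressively (4.625 is the largest).

Enter aggressively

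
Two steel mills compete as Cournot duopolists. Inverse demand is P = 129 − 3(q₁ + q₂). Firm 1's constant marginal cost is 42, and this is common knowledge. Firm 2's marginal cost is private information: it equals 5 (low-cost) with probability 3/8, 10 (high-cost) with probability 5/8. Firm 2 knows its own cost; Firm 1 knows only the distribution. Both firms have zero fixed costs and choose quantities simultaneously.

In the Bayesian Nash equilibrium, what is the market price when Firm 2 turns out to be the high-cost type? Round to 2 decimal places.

60.65

Type-c best response for Firm 2: q₂(c) = (129 − c)/6 − q₁/2.
Firm 1 maximizes expected profit; its first-order condition is 129 − 6q₁ − 3E[q₂] − 42 = 0.
Substituting E[q₂] and solving: E[c₂] = 8.125, so q₁ = (129 − 2·42 + 8.125)/9 = 5.90278.
q₂(high-cost) = 16.8819, so P = 129 − 3·(5.90278 + 16.8819) = 60.6458.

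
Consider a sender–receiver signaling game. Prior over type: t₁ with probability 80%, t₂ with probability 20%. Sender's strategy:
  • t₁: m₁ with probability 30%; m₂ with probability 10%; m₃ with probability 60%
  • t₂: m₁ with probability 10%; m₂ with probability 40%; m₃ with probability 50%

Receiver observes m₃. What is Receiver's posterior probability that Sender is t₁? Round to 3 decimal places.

0.828

Apply Bayes' rule using the sender's strategy as the likelihood.
P(m₃) = 0.8·0.6 + 0.2·0.5 = 0.58
P(t₁ | m₃) = (0.8·0.6) / 0.58 = 0.48 / 0.58 = 0.827586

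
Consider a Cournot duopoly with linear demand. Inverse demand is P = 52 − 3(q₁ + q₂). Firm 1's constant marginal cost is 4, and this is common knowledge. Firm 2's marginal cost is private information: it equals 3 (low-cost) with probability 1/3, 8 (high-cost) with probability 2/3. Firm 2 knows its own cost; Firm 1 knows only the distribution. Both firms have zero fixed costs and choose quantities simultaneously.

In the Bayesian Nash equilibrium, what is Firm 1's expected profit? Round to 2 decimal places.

Firm 2 with cost c maximizes (52 − 3(q₁+q₂) − c)·q₂, giving q₂(c) = (52 − c − 3q₁)/6.
E[c₂] = 1/3·3 + 2/3·8 = 6.33333
Firm 1's FOC against E[q₂] yields q₁ = (52 − 2·4 + E[c₂])/9 = (52 − 8 + 6.33333)/9 = 5.59259.
E[P] = 52 − 3·(q₁ + E[q₂]) = 20.7778; Firm 1's expected profit = (E[P] − 4)·q₁ = (20.7778 − 4)·5.59259 = 93.8313.

93.83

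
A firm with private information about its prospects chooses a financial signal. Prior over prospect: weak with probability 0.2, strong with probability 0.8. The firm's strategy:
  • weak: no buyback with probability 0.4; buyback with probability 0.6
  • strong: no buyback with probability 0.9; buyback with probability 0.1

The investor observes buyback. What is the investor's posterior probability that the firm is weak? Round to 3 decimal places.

P(buyback) = 0.2·0.6 + 0.8·0.1 = 0.2
P(weak | buyback) = (0.2·0.6) / 0.2 = 0.12 / 0.2 = 0.6

0.600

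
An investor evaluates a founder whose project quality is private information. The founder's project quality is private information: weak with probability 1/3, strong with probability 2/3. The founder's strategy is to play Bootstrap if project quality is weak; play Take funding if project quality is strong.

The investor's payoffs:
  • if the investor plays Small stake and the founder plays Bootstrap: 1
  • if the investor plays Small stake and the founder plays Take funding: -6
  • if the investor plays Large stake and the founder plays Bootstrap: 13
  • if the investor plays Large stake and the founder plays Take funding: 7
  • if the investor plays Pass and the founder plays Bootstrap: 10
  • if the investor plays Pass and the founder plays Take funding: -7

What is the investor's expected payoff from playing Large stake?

9

Take the expectation over the founder's project quality, weighting each type's action by its prior probability.
E[Large stake] = 1/3·13 + 2/3·7 = 13/3 + 14/3 = 9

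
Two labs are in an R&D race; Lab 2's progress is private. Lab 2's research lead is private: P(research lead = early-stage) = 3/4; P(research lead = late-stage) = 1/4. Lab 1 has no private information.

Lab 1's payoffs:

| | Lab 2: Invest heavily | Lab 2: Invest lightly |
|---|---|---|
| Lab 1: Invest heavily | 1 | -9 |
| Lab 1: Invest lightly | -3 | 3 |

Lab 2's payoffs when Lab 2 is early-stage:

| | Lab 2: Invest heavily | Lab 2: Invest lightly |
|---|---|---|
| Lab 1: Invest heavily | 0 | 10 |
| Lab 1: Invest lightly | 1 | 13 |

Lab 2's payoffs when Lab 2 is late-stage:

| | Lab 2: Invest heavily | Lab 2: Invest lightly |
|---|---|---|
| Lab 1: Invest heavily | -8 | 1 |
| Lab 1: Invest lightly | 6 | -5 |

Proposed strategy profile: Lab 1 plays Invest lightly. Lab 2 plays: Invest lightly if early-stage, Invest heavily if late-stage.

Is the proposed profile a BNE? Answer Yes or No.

Yes

Lab 1 plays Invest lightly: E[Invest lightly] = 3/4·(3) + 1/4·(-3) = 3/2; E[Invest heavily] = -13/2. Best-responding. ✓
Lab 2 (research lead early-stage), facing Invest lightly: Invest heavily gives 1, Invest lightly gives 13. Proposed Invest lightly is best. ✓
Lab 2 (research lead late-stage), facing Invest lightly: Invest heavily gives 6, Invest lightly gives -5. Proposed Invest heavily is best. ✓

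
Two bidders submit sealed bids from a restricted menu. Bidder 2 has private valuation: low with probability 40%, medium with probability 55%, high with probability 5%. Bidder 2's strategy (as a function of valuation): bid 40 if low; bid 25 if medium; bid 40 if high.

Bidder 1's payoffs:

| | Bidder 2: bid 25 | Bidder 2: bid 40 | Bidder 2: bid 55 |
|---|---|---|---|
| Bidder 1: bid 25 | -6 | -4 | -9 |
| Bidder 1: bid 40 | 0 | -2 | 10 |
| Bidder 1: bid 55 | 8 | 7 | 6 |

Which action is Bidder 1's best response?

E[bid 25] = 0.4·(-4) + 0.55·(-6) + 0.05·(-4) = -5.1
E[bid 40] = 0.4·(-2) + 0.55·(0) + 0.05·(-2) = -0.9
E[bid 55] = 0.4·(7) + 0.55·(8) + 0.05·(7) = 7.55
Best response: bid 55 (7.55 is the largest).

bid 55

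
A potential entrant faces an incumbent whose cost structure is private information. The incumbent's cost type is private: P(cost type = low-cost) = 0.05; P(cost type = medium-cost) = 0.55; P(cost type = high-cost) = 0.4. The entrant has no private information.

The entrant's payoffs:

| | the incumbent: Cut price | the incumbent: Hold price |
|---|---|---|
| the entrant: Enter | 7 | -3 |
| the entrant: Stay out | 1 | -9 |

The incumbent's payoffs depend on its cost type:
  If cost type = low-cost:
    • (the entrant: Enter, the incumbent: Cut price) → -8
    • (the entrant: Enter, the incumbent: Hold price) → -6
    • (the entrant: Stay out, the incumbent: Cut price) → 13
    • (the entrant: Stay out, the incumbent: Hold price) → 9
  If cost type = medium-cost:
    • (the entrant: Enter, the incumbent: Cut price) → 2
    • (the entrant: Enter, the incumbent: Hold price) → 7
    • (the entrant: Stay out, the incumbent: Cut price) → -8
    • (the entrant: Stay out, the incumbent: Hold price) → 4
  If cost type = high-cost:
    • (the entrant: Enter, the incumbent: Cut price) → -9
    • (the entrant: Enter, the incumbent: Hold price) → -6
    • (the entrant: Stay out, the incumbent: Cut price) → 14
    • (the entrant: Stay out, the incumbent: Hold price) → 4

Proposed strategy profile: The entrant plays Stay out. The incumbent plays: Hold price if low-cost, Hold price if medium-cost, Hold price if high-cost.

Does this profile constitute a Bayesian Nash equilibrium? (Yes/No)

No

The entrant plays Stay out: E[Stay out] = 0.05·(-9) + 0.55·(-9) + 0.4·(-9) = -9; E[Enter] = -3. Not best-responding. ✗
The incumbent (cost type low-cost), facing Stay out: Cut price gives 13, Hold price gives 9. Proposed Hold price is not best — profitable deviation exists. ✗
The incumbent (cost type medium-cost), facing Stay out: Cut price gives -8, Hold price gives 4. Proposed Hold price is best. ✓
The incumbent (cost type high-cost), facing Stay out: Cut price gives 14, Hold price gives 4. Proposed Hold price is not best — profitable deviation exists. ✗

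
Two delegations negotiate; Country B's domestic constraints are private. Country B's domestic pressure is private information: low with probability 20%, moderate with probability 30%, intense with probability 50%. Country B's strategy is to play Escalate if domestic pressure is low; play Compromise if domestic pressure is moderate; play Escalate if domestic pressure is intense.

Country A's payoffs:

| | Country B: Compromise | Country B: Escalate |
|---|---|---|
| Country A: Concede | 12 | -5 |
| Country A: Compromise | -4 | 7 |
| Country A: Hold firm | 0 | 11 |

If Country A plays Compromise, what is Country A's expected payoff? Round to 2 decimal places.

E[Compromise] = 0.2·7 + 0.3·(-4) + 0.5·7 = 1.4 + (-1.2) + 3.5 = 3.7

3.70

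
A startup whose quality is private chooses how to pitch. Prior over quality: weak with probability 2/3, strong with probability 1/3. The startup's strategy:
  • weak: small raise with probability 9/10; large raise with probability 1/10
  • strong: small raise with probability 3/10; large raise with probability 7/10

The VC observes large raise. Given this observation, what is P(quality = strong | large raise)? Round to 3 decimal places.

0.778

P(large raise) = (2/3)·(1/10) + (1/3)·(7/10) = 3/10
P(strong | large raise) = ((1/3)·(7/10)) / (3/10) = (7/30) / (3/10) = 7/9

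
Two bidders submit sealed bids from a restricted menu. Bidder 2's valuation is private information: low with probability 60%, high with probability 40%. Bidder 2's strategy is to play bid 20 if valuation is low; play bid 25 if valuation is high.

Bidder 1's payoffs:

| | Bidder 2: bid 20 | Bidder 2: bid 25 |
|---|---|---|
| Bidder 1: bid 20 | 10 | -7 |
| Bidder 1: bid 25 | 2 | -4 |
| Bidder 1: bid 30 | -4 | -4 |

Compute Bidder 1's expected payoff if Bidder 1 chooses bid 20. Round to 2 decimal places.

3.20

Take the expectation over Bidder 2's valuation, weighting each type's action by its prior probability.
E[bid 20] = 0.6·10 + 0.4·(-7) = 6 + (-2.8) = 3.2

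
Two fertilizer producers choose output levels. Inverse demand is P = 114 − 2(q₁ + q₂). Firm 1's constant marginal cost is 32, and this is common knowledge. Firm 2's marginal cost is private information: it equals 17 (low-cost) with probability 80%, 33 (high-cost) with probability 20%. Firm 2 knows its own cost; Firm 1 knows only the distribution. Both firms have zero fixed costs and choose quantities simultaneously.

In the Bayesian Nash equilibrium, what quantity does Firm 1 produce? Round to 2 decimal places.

Firm 2 with cost c maximizes (114 − 2(q₁+q₂) − c)·q₂, giving q₂(c) = (114 − c − 2q₁)/4.
E[c₂] = 0.8·17 + 0.2·33 = 20.2
Firm 1's FOC against E[q₂] yields q₁ = (114 − 2·32 + E[c₂])/6 = (114 − 64 + 20.2)/6 = 11.7.

11.70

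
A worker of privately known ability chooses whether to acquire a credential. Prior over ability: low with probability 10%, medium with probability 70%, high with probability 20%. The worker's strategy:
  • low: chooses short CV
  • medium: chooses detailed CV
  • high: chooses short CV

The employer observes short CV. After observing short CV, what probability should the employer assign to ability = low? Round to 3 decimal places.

P(short CV) = 0.1·1 + 0.7·0 + 0.2·1 = 0.3
P(low | short CV) = (0.1·1) / 0.3 = 0.1 / 0.3 = 0.333333

0.333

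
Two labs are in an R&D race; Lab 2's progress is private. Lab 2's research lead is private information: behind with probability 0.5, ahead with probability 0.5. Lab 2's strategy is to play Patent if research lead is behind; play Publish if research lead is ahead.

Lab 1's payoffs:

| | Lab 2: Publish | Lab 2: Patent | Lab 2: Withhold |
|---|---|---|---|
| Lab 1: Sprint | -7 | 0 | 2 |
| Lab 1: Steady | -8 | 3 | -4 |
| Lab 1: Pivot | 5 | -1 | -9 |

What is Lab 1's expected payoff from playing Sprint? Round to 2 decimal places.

Take the expectation over Lab 2's research lead, weighting each type's action by its prior probability.
E[Sprint] = 0.5·0 + 0.5·(-7) = 0 + (-3.5) = -3.5

-3.50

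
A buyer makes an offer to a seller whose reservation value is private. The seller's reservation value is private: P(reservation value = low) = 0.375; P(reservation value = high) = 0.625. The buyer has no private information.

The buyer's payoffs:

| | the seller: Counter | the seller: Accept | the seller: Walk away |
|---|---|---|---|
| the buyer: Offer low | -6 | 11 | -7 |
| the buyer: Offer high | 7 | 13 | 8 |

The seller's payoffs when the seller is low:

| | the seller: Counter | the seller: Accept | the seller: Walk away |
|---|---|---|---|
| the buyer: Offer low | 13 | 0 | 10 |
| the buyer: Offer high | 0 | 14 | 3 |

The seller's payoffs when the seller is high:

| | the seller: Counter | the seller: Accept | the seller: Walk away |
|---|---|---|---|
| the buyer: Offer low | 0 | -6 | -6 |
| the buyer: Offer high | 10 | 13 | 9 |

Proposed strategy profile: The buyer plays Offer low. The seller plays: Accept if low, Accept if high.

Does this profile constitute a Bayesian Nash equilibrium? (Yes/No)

The buyer plays Offer low: E[Offer low] = 0.375·(11) + 0.625·(11) = 11; E[Offer high] = 13. Not best-responding. ✗
The seller (reservation value low), facing Offer low: Counter gives 13, Accept gives 0, Walk away gives 10. Proposed Accept is not best — profitable deviation exists. ✗
The seller (reservation value high), facing Offer low: Counter gives 0, Accept gives -6, Walk away gives -6. Proposed Accept is not best — profitable deviation exists. ✗

No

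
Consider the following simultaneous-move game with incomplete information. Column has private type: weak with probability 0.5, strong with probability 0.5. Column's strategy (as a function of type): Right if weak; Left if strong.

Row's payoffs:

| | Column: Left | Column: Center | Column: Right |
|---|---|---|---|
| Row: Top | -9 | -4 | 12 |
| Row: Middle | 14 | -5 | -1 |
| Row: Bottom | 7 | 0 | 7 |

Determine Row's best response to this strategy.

Bottom

E[Top] = 0.5·(12) + 0.5·(-9) = 1.5
E[Middle] = 0.5·(-1) + 0.5·(14) = 6.5
E[Bottom] = 0.5·(7) + 0.5·(7) = 7
Best response: Bottom (7 is the largest).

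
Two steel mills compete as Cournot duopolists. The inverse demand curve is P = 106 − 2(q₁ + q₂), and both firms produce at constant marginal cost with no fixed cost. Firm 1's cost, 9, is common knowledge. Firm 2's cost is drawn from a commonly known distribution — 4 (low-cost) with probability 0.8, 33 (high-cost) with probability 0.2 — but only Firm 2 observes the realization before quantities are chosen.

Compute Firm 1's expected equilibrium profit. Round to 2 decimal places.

531.38

Firm 2 with cost c maximizes (106 − 2(q₁+q₂) − c)·q₂, giving q₂(c) = (106 − c − 2q₁)/4.
E[c₂] = 0.8·4 + 0.2·33 = 9.8
Firm 1's FOC against E[q₂] yields q₁ = (106 − 2·9 + E[c₂])/6 = (106 − 18 + 9.8)/6 = 16.3.
E[P] = 106 − 2·(q₁ + E[q₂]) = 41.6; Firm 1's expected profit = (E[P] − 9)·q₁ = (41.6 − 9)·16.3 = 531.38.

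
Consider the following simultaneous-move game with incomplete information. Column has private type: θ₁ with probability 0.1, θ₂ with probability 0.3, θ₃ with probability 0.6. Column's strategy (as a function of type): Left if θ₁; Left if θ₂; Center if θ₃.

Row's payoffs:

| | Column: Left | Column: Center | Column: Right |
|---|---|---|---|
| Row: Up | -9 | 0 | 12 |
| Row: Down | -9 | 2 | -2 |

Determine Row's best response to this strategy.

E[Up] = 0.1·(-9) + 0.3·(-9) + 0.6·(0) = -3.6
E[Down] = 0.1·(-9) + 0.3·(-9) + 0.6·(2) = -2.4
Best response: Down (-2.4 is the largest).

Down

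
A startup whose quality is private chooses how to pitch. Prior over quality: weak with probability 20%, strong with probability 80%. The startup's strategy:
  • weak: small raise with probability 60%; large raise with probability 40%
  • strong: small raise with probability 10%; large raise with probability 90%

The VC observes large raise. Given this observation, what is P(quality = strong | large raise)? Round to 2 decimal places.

P(large raise) = 0.2·0.4 + 0.8·0.9 = 0.8
P(strong | large raise) = (0.8·0.9) / 0.8 = 0.72 / 0.8 = 0.9

0.90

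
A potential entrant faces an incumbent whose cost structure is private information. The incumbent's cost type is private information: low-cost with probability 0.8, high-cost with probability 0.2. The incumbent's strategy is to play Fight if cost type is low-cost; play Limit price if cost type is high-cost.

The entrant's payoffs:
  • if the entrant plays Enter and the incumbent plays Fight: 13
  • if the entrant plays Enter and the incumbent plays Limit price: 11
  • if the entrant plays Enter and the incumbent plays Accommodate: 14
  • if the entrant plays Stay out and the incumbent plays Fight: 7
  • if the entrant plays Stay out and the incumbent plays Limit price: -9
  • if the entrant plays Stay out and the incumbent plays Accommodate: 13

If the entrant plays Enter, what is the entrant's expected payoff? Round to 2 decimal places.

12.60

E[Enter] = 0.8·13 + 0.2·11 = 10.4 + 2.2 = 12.6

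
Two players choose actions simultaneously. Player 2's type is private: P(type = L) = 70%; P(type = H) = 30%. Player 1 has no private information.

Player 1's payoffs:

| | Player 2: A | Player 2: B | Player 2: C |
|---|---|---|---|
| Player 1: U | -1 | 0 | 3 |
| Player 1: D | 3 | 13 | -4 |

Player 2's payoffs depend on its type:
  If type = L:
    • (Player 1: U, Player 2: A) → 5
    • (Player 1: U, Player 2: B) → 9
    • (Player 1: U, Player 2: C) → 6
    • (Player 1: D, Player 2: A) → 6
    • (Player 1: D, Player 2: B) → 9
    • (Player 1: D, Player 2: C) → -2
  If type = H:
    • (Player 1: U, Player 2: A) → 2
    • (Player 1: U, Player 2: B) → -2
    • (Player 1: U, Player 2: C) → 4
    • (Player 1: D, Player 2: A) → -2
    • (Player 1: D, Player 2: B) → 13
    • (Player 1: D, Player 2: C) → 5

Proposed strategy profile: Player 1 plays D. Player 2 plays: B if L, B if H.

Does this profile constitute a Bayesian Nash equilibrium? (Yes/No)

A profile is a BNE iff every type of every player is best-responding given beliefs about the other side.
Player 1 plays D: E[D] = 0.7·(13) + 0.3·(13) = 13; E[U] = 0. Best-responding. ✓
Player 2 (type L), facing D: A gives 6, B gives 9, C gives -2. Proposed B is best. ✓
Player 2 (type H), facing D: A gives -2, B gives 13, C gives 5. Proposed B is best. ✓

Yes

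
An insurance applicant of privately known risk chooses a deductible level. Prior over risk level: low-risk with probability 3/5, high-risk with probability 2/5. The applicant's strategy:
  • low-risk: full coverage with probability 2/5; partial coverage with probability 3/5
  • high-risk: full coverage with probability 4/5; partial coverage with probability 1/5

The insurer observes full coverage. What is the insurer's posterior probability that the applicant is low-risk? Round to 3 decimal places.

0.429

P(full coverage) = (3/5)·(2/5) + (2/5)·(4/5) = 14/25
P(low-risk | full coverage) = ((3/5)·(2/5)) / (14/25) = (6/25) / (14/25) = 3/7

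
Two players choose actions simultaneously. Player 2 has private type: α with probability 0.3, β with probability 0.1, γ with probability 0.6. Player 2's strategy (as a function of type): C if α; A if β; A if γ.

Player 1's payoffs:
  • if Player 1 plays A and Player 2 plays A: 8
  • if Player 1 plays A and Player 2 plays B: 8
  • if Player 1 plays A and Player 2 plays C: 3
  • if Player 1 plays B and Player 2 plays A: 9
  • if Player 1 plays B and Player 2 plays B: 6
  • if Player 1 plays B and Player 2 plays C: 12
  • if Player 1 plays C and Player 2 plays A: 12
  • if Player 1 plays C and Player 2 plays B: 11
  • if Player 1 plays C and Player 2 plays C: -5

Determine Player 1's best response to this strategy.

B

Compute Player 1's expected payoff for each action, taking the expectation over Player 2's type.
E[A] = 0.3·(3) + 0.1·(8) + 0.6·(8) = 6.5
E[B] = 0.3·(12) + 0.1·(9) + 0.6·(9) = 9.9
E[C] = 0.3·(-5) + 0.1·(12) + 0.6·(12) = 6.9
Best response: B (9.9 is the largest).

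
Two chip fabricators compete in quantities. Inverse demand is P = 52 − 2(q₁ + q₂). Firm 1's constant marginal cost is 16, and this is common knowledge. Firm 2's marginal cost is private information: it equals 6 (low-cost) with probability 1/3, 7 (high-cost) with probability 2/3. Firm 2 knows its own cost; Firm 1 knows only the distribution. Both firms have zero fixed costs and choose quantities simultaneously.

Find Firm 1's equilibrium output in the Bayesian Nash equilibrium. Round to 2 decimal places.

Type-c best response for Firm 2: q₂(c) = (52 − c)/4 − q₁/2.
Firm 1 maximizes expected profit; its first-order condition is 52 − 4q₁ − 2E[q₂] − 16 = 0.
Substituting E[q₂] and solving: E[c₂] = 6.66667, so q₁ = (52 − 2·16 + 6.66667)/6 = 4.44444.

4.44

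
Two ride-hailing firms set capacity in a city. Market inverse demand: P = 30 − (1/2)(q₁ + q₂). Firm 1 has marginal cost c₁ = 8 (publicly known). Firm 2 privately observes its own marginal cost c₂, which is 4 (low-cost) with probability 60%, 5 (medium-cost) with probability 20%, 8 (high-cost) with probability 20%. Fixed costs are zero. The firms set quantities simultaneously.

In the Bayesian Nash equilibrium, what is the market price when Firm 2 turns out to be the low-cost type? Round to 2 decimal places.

Type-c best response for Firm 2: q₂(c) = (30 − c) − q₁/2.
Firm 1 maximizes expected profit; its first-order condition is 30 − q₁ − (1/2)E[q₂] − 8 = 0.
Substituting E[q₂] and solving: E[c₂] = 5, so q₁ = (30 − 2·8 + 5)/(3/2) = 12.6667.
q₂(low-cost) = 19.6667, so P = 30 − (1/2)·(12.6667 + 19.6667) = 13.8333.

13.83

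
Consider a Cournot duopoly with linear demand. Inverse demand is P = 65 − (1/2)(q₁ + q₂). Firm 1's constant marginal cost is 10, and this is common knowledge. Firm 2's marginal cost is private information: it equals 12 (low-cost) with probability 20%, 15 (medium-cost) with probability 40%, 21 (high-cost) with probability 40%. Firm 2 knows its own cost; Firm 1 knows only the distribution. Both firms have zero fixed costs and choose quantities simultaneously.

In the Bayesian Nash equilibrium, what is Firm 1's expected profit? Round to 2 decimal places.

Firm 2 with cost c maximizes (65 − (1/2)(q₁+q₂) − c)·q₂, giving q₂(c) = (65 − c − (1/2)q₁).
E[c₂] = 0.2·12 + 0.4·15 + 0.4·21 = 16.8
Firm 1's FOC against E[q₂] yields q₁ = (65 − 2·10 + E[c₂])/(3/2) = (65 − 20 + 16.8)/(3/2) = 41.2.
E[P] = 65 − (1/2)·(q₁ + E[q₂]) = 30.6; Firm 1's expected profit = (E[P] − 10)·q₁ = (30.6 − 10)·41.2 = 848.72.

848.72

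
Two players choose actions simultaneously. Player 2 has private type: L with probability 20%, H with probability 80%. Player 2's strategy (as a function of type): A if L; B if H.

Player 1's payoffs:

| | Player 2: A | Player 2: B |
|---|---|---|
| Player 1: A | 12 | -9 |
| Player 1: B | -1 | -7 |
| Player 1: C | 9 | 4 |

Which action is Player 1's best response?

Compute Player 1's expected payoff for each action, taking the expectation over Player 2's type.
E[A] = 0.2·(12) + 0.8·(-9) = -4.8
E[B] = 0.2·(-1) + 0.8·(-7) = -5.8
E[C] = 0.2·(9) + 0.8·(4) = 5
Best response: C (5 is the largest).

C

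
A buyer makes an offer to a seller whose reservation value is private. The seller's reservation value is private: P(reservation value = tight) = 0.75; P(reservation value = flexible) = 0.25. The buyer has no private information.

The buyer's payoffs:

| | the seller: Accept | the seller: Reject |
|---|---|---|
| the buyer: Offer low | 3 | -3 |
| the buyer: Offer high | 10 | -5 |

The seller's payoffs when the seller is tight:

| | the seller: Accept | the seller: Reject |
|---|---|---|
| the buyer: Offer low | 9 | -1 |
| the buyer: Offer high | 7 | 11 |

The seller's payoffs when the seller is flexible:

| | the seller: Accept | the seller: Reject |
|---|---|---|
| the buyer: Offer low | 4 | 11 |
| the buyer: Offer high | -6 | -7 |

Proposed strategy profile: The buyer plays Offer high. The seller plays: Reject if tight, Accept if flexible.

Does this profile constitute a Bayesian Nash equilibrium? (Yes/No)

Yes

The buyer plays Offer high: E[Offer high] = 0.75·(-5) + 0.25·(10) = -1.25; E[Offer low] = -1.5. Best-responding. ✓
The seller (reservation value tight), facing Offer high: Accept gives 7, Reject gives 11. Proposed Reject is best. ✓
The seller (reservation value flexible), facing Offer high: Accept gives -6, Reject gives -7. Proposed Accept is best. ✓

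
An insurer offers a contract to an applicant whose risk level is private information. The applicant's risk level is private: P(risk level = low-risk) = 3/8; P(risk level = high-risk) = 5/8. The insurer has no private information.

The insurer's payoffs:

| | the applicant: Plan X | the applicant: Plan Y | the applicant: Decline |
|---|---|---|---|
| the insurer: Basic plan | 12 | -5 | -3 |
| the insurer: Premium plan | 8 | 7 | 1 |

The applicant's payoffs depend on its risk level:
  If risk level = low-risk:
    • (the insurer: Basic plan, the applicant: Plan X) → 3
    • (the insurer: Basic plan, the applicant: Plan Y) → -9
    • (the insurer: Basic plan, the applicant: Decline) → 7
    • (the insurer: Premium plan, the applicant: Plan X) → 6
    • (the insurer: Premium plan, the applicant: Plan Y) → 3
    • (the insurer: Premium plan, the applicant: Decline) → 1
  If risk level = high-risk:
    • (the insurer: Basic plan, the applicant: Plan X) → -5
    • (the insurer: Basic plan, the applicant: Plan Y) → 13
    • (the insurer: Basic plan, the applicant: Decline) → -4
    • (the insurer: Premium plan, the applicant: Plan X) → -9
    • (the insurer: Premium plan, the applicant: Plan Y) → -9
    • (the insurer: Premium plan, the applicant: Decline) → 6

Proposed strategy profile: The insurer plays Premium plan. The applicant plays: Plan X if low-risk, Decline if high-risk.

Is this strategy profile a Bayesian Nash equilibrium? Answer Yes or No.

The insurer plays Premium plan: E[Premium plan] = 3/8·(8) + 5/8·(1) = 29/8; E[Basic plan] = 21/8. Best-responding. ✓
The applicant (risk level low-risk), facing Premium plan: Plan X gives 6, Plan Y gives 3, Decline gives 1. Proposed Plan X is best. ✓
The applicant (risk level high-risk), facing Premium plan: Plan X gives -9, Plan Y gives -9, Decline gives 6. Proposed Decline is best. ✓

Yes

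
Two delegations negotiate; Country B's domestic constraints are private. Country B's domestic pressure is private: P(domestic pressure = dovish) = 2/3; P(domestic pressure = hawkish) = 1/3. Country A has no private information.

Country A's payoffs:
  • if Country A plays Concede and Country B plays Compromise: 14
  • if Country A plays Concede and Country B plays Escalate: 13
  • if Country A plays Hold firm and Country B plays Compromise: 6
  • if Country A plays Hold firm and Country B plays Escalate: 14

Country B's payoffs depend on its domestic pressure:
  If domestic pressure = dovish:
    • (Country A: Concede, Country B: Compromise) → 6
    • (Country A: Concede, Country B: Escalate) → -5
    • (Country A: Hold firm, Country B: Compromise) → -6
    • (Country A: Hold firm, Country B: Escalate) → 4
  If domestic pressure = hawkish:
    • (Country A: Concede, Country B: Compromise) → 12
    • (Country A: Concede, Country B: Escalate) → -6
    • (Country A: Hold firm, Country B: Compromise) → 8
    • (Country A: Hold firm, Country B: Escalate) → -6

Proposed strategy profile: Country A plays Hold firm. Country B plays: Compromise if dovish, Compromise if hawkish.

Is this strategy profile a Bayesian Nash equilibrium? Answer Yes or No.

No

A profile is a BNE iff every type of every player is best-responding given beliefs about the other side.
Country A plays Hold firm: E[Hold firm] = 2/3·(6) + 1/3·(6) = 6; E[Concede] = 14. Not best-responding. ✗
Country B (domestic pressure dovish), facing Hold firm: Compromise gives -6, Escalate gives 4. Proposed Compromise is not best — profitable deviation exists. ✗
Country B (domestic pressure hawkish), facing Hold firm: Compromise gives 8, Escalate gives -6. Proposed Compromise is best. ✓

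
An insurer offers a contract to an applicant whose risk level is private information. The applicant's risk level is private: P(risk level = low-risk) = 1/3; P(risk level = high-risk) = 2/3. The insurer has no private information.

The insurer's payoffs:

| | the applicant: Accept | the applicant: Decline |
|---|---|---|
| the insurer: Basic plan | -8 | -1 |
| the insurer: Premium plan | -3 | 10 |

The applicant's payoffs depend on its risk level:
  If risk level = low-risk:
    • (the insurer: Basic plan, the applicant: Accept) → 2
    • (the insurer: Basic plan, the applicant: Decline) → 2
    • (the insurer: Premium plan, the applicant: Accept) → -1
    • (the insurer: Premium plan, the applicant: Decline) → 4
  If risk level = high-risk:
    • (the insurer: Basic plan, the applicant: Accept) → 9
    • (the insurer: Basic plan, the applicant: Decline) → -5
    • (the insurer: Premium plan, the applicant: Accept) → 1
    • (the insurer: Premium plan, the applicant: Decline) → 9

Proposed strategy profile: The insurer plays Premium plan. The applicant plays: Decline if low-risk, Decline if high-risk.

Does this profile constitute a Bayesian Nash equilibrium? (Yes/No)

The insurer plays Premium plan: E[Premium plan] = 1/3·(10) + 2/3·(10) = 10; E[Basic plan] = -1. Best-responding. ✓
The applicant (risk level low-risk), facing Premium plan: Accept gives -1, Decline gives 4. Proposed Decline is best. ✓
The applicant (risk level high-risk), facing Premium plan: Accept gives 1, Decline gives 9. Proposed Decline is best. ✓

Yes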